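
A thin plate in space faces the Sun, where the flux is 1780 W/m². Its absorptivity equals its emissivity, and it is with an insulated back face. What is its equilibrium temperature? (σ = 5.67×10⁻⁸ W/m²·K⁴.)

T ≈ 421 K

Absorbed flux αS = emitted flux εσT⁴ (one radiating face); with α = ε, T = (S/σ)^(1/4).
T = (1780 / 5.67×10⁻⁸)^(1/4) = (3.14×10^10)^(1/4).
T = 421 K.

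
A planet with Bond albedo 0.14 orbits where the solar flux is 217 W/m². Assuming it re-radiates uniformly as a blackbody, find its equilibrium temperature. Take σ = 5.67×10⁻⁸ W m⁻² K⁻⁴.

Power absorbed = (1−a)S·πR²; power emitted = 4πR²σT⁴. Equating and cancelling πR²:
T = ((1−a)S / 4σ)^(1/4) = (187 / (4 × 5.67×10⁻⁸))^(1/4) = (8.23×10^8)^(1/4).
T = 169 K.

T ≈ 169 K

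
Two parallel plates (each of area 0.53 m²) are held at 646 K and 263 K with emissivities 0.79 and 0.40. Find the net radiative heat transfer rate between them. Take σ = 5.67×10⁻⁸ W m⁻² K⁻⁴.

Q ≈ 1840 W

For two large parallel gray plates, q = σ(T₁⁴ − T₂⁴) / (1/ε₁ + 1/ε₂ − 1).
1/ε₁ + 1/ε₂ − 1 = 1/0.79 + 1/0.40 − 1 = 2.766.
T₁⁴ − T₂⁴ = 1.74×10^11 − 4.78×10^9 = 1.69×10^11 K⁴.
q = 5.67×10⁻⁸ × 1.69×10^11 / 2.766 = 3470 W/m².
Q = q·A = 3470 × 0.53 = 1840 W.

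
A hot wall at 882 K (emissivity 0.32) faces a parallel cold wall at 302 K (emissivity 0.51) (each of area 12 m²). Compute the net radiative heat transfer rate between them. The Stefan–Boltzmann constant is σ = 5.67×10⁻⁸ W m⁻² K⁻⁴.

Q ≈ 99400 W

For two large parallel gray plates, q = σ(T₁⁴ − T₂⁴) / (1/ε₁ + 1/ε₂ − 1).
1/ε₁ + 1/ε₂ − 1 = 1/0.32 + 1/0.51 − 1 = 4.086.
T₁⁴ − T₂⁴ = 6.05×10^11 − 8.32×10^9 = 5.97×10^11 K⁴.
q = 5.67×10⁻⁸ × 5.97×10^11 / 4.086 = 8280 W/m².
Q = q·A = 8280 × 12 = 99400 W.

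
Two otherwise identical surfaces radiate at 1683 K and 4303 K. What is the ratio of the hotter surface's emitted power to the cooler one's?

P ∝ T⁴, so the ratio is (4303/1683)⁴ = (2.557)⁴ = 42.7.

ratio ≈ 42.7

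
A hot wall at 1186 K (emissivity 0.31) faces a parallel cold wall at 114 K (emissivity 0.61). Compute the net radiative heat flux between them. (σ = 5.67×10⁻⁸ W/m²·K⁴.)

q ≈ 29000 W/m²

For two large parallel gray plates, q = σ(T₁⁴ − T₂⁴) / (1/ε₁ + 1/ε₂ − 1).
1/ε₁ + 1/ε₂ − 1 = 1/0.31 + 1/0.61 − 1 = 3.865.
T₁⁴ − T₂⁴ = 1.98×10^12 − 1.69×10^8 = 1.98×10^12 K⁴.
q = 5.67×10⁻⁸ × 1.98×10^12 / 3.865 = 29000 W/m².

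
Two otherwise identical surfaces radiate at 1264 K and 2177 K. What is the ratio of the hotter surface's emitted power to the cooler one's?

P ∝ T⁴, so the ratio is (2177/1264)⁴ = (1.722)⁴ = 8.80.

ratio ≈ 8.80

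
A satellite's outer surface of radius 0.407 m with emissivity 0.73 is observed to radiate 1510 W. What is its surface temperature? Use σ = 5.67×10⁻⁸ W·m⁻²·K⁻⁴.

T ≈ 364 K

A = 4πr² = 4π × (0.407)² = 2.08 m².
From P = εσAT⁴, T = (P / εσA)^(1/4) = (1510 / (0.73 × 5.67×10⁻⁸ × 2.08))^(1/4).
T = (1.75×10^10)^(1/4) = 364 K.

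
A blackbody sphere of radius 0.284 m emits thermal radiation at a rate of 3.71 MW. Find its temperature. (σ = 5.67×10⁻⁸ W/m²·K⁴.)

A = 4πr² = 4π × (0.284)² = 1.01 m².
From P = σAT⁴, T = (P / σA)^(1/4) = (3.71×10^6 / (5.67×10⁻⁸ × 1.01))^(1/4).
T = (6.46×10^13)^(1/4) = 2830 K.

T ≈ 2830 K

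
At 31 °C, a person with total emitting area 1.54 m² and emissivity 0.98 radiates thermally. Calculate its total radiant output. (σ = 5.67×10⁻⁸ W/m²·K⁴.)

31 °C = 304 K.
P = εσAT⁴ = 0.98 × 5.67×10⁻⁸ × 1.54 × (304)⁴ = 0.98 × 5.67×10⁻⁸ × 1.54 × 8.54×10^9.
P = 731 W.

P ≈ 731 W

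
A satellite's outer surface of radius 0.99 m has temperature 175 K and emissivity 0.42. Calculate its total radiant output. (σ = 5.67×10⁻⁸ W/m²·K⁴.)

P ≈ 275 W

A = 4πr² = 4π × (0.99)² = 12.3 m².
P = εσAT⁴ = 0.42 × 5.67×10⁻⁸ × 12.3 × (175)⁴ = 0.42 × 5.67×10⁻⁸ × 12.3 × 9.38×10^8.
P = 275 W.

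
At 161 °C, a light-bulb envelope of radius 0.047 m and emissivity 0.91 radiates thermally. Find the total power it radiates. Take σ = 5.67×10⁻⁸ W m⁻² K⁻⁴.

P ≈ 50.8 W

A = 4πr² = 4π × (0.047)² = 0.0278 m².
161 °C = 434 K.
P = εσAT⁴ = 0.91 × 5.67×10⁻⁸ × 0.0278 × (434)⁴ = 0.91 × 5.67×10⁻⁸ × 0.0278 × 3.55×10^10.
P = 50.8 W.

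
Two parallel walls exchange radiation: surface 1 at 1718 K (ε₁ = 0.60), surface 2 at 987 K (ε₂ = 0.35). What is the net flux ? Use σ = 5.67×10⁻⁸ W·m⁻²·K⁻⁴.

For two large parallel gray plates, q = σ(T₁⁴ − T₂⁴) / (1/ε₁ + 1/ε₂ − 1).
1/ε₁ + 1/ε₂ − 1 = 1/0.60 + 1/0.35 − 1 = 3.524.
T₁⁴ − T₂⁴ = 8.71×10^12 − 9.49×10^11 = 7.76×10^12 K⁴.
q = 5.67×10⁻⁸ × 7.76×10^12 / 3.524 = 1.25×10^5 W/m².

q ≈ 1.25×10^5 W/m²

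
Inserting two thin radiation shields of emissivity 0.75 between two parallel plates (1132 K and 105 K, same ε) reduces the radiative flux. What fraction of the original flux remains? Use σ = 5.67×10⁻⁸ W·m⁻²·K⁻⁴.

With N identical shields there are N+1 = 3 gaps in series, each with the same radiative resistance, so the flux falls to 1/(N+1) of its unshielded value.

ratio ≈ 0.333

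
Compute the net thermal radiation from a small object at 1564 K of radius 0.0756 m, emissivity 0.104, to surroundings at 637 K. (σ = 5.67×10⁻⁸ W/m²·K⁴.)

Q ≈ 2460 W

A = 4πr² = 4π × (0.0756)² = 0.0718 m².
Q = εσA(T⁴ − T_s⁴). T⁴ − T_s⁴ = (1564)⁴ − (637)⁴ = 5.98×10^12 − 1.65×10^11 = 5.82×10^12 K⁴.
Q = 0.104 × 5.67×10⁻⁸ × 0.0718 × 5.82×10^12 = 2460 W.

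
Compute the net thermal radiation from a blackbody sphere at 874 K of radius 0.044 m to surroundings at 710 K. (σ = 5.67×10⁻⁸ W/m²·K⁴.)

A = 4πr² = 4π × (0.044)² = 0.0243 m².
Q = σA(T⁴ − T_s⁴). T⁴ − T_s⁴ = (874)⁴ − (710)⁴ = 5.84×10^11 − 2.54×10^11 = 3.29×10^11 K⁴.
Q = 5.67×10⁻⁸ × 0.0243 × 3.29×10^11 = 454 W.

Q ≈ 454 W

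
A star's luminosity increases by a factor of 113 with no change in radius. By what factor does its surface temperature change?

P ∝ T⁴ ⇒ T ∝ P^(1/4), so T scales by (113)^(1/4) = 3.26.

factor ≈ 3.26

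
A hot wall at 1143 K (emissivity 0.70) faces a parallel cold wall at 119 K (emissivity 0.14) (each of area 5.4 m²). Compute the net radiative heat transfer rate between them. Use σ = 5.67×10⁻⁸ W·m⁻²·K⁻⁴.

For two large parallel gray plates, q = σ(T₁⁴ − T₂⁴) / (1/ε₁ + 1/ε₂ − 1).
1/ε₁ + 1/ε₂ − 1 = 1/0.70 + 1/0.14 − 1 = 7.571.
T₁⁴ − T₂⁴ = 1.71×10^12 − 2.01×10^8 = 1.71×10^12 K⁴.
q = 5.67×10⁻⁸ × 1.71×10^12 / 7.571 = 12800 W/m².
Q = q·A = 12800 × 5.4 = 69000 W.

Q ≈ 69000 W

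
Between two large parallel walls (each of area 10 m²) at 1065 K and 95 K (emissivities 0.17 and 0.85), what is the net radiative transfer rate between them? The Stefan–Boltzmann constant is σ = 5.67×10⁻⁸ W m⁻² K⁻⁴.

For two large parallel gray plates, q = σ(T₁⁴ − T₂⁴) / (1/ε₁ + 1/ε₂ − 1).
1/ε₁ + 1/ε₂ − 1 = 1/0.17 + 1/0.85 − 1 = 6.059.
T₁⁴ − T₂⁴ = 1.29×10^12 − 8.15×10^7 = 1.29×10^12 K⁴.
q = 5.67×10⁻⁸ × 1.29×10^12 / 6.059 = 12000 W/m².
Q = q·A = 12000 × 10 = 1.20×10^5 W.

Q ≈ 1.20×10^5 W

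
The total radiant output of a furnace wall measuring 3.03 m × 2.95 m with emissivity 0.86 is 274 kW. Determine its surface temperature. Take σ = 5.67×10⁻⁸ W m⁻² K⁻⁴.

A = 3.03 × 2.95 = 8.94 m².
From P = εσAT⁴, T = (P / εσA)^(1/4) = (2.74×10^5 / (0.86 × 5.67×10⁻⁸ × 8.94))^(1/4).
T = (6.29×10^11)^(1/4) = 890 K.

T ≈ 890 K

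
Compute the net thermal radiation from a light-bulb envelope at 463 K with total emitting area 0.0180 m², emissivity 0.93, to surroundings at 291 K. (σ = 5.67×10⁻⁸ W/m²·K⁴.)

Q ≈ 36.8 W

Q = εσA(T⁴ − T_s⁴). T⁴ − T_s⁴ = (463)⁴ − (291)⁴ = 4.60×10^10 − 7.17×10^9 = 3.88×10^10 K⁴.
Q = 0.93 × 5.67×10⁻⁸ × 0.0180 × 3.88×10^10 = 36.8 W.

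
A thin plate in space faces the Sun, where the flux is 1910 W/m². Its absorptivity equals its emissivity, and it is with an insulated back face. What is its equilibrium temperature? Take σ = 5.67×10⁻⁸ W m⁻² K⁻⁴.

T ≈ 428 K

Absorbed flux αS = emitted flux εσT⁴ (one radiating face); with α = ε, T = (S/σ)^(1/4).
T = (1910 / 5.67×10⁻⁸)^(1/4) = (3.37×10^10)^(1/4).
T = 428 K.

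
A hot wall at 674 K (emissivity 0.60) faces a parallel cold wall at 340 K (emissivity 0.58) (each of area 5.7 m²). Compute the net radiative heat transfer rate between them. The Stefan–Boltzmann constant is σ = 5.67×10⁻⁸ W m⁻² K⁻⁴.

Q ≈ 26100 W

For two large parallel gray plates, q = σ(T₁⁴ − T₂⁴) / (1/ε₁ + 1/ε₂ − 1).
1/ε₁ + 1/ε₂ − 1 = 1/0.60 + 1/0.58 − 1 = 2.391.
T₁⁴ − T₂⁴ = 2.06×10^11 − 1.34×10^10 = 1.93×10^11 K⁴.
q = 5.67×10⁻⁸ × 1.93×10^11 / 2.391 = 4580 W/m².
Q = q·A = 4580 × 5.7 = 26100 W.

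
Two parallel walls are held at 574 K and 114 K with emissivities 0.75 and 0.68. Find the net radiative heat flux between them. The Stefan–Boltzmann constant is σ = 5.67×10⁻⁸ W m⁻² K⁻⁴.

q ≈ 3410 W/m²

For two large parallel gray plates, q = σ(T₁⁴ − T₂⁴) / (1/ε₁ + 1/ε₂ − 1).
1/ε₁ + 1/ε₂ − 1 = 1/0.75 + 1/0.68 − 1 = 1.804.
T₁⁴ − T₂⁴ = 1.09×10^11 − 1.69×10^8 = 1.08×10^11 K⁴.
q = 5.67×10⁻⁸ × 1.08×10^11 / 1.804 = 3410 W/m².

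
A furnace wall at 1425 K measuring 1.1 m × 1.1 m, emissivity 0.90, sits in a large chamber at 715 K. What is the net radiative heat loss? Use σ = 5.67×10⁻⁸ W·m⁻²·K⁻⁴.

A = 1.1 × 1.1 = 1.21 m².
Q = εσA(T⁴ − T_s⁴). T⁴ − T_s⁴ = (1425)⁴ − (715)⁴ = 4.12×10^12 − 2.61×10^11 = 3.86×10^12 K⁴.
Q = 0.90 × 5.67×10⁻⁸ × 1.21 × 3.86×10^12 = 2.38×10^5 W.

Q ≈ 2.38×10^5 W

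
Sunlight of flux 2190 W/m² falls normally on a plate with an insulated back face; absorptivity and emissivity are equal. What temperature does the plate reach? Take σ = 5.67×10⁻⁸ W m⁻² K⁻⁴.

Absorbed flux αS = emitted flux εσT⁴ (one radiating face); with α = ε, T = (S/σ)^(1/4).
T = (2190 / 5.67×10⁻⁸)^(1/4) = (3.86×10^10)^(1/4).
T = 443 K.

T ≈ 443 K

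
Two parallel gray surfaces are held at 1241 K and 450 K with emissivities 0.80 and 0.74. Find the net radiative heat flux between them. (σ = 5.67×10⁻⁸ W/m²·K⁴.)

q ≈ 82500 W/m²

For two large parallel gray plates, q = σ(T₁⁴ − T₂⁴) / (1/ε₁ + 1/ε₂ − 1).
1/ε₁ + 1/ε₂ − 1 = 1/0.80 + 1/0.74 − 1 = 1.601.
T₁⁴ − T₂⁴ = 2.37×10^12 − 4.10×10^10 = 2.33×10^12 K⁴.
q = 5.67×10⁻⁸ × 2.33×10^12 / 1.601 = 82500 W/m².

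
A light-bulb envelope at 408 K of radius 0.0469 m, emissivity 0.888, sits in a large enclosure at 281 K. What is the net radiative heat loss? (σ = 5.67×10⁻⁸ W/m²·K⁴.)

A = 4πr² = 4π × (0.0469)² = 0.0276 m².
Q = εσA(T⁴ − T_s⁴). T⁴ − T_s⁴ = (408)⁴ − (281)⁴ = 2.77×10^10 − 6.23×10^9 = 2.15×10^10 K⁴.
Q = 0.888 × 5.67×10⁻⁸ × 0.0276 × 2.15×10^10 = 29.9 W.

Q ≈ 29.9 W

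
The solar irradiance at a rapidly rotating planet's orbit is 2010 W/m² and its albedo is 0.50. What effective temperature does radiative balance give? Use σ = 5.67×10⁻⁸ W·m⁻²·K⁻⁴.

T ≈ 258 K

Power absorbed = (1−a)S·πR²; power emitted = 4πR²σT⁴. Equating and cancelling πR²:
T = ((1−a)S / 4σ)^(1/4) = (1000 / (4 × 5.67×10⁻⁸))^(1/4) = (4.43×10^9)^(1/4).
T = 258 K.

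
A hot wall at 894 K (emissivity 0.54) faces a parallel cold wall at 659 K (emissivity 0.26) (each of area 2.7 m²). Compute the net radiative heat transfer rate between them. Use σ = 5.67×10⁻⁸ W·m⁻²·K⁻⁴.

Q ≈ 14700 W

For two large parallel gray plates, q = σ(T₁⁴ − T₂⁴) / (1/ε₁ + 1/ε₂ − 1).
1/ε₁ + 1/ε₂ − 1 = 1/0.54 + 1/0.26 − 1 = 4.698.
T₁⁴ − T₂⁴ = 6.39×10^11 − 1.89×10^11 = 4.50×10^11 K⁴.
q = 5.67×10⁻⁸ × 4.50×10^11 / 4.698 = 5430 W/m².
Q = q·A = 5430 × 2.7 = 14700 W.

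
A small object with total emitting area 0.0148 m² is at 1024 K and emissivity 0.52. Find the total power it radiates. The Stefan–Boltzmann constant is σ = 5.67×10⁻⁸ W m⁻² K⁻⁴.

Stefan–Boltzmann: P = εσAT⁴ = 0.52 × 5.67×10⁻⁸ × 0.0148 × (1024)⁴ = 0.52 × 5.67×10⁻⁸ × 0.0148 × 1.10×10^12.
P = 480 W.

P ≈ 480 W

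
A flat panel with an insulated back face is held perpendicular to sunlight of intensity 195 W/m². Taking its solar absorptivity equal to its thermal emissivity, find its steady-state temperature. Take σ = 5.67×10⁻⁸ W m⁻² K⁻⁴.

T ≈ 242 K

Absorbed flux αS = emitted flux εσT⁴ (one radiating face); with α = ε, T = (S/σ)^(1/4).
T = (195 / 5.67×10⁻⁸)^(1/4) = (3.44×10^9)^(1/4).
T = 242 K.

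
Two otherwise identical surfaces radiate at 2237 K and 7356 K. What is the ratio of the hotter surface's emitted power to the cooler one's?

P ∝ T⁴, so the ratio is (7356/2237)⁴ = (3.288)⁴ = 117.

ratio ≈ 117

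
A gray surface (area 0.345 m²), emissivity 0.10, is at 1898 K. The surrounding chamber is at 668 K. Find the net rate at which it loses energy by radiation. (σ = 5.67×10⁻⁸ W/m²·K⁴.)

Q = εσA(T⁴ − T_s⁴). T⁴ − T_s⁴ = (1898)⁴ − (668)⁴ = 1.30×10^13 − 1.99×10^11 = 1.28×10^13 K⁴.
Q = 0.10 × 5.67×10⁻⁸ × 0.345 × 1.28×10^13 = 25000 W.

Q ≈ 25000 W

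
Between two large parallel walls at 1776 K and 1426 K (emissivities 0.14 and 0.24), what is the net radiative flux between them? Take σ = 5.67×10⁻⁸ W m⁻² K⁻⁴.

For two large parallel gray plates, q = σ(T₁⁴ − T₂⁴) / (1/ε₁ + 1/ε₂ − 1).
1/ε₁ + 1/ε₂ − 1 = 1/0.14 + 1/0.24 − 1 = 10.31.
T₁⁴ − T₂⁴ = 9.95×10^12 − 4.14×10^12 = 5.81×10^12 K⁴.
q = 5.67×10⁻⁸ × 5.81×10^12 / 10.31 = 32000 W/m².

q ≈ 32000 W/m²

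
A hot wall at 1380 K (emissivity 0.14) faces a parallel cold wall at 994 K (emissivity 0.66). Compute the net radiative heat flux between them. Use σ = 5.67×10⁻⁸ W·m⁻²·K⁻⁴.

For two large parallel gray plates, q = σ(T₁⁴ − T₂⁴) / (1/ε₁ + 1/ε₂ − 1).
1/ε₁ + 1/ε₂ − 1 = 1/0.14 + 1/0.66 − 1 = 7.658.
T₁⁴ − T₂⁴ = 3.63×10^12 − 9.76×10^11 = 2.65×10^12 K⁴.
q = 5.67×10⁻⁸ × 2.65×10^12 / 7.658 = 19600 W/m².

q ≈ 19600 W/m²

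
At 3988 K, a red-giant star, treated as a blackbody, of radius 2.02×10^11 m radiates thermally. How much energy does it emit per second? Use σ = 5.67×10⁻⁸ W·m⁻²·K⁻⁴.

P ≈ 7.35×10^30 W

A = 4πr² = 4π × (2.02×10^11)² = 5.13×10^23 m².
P = σAT⁴ = 5.67×10⁻⁸ × 5.13×10^23 × (3988)⁴ = 5.67×10⁻⁸ × 5.13×10^23 × 2.53×10^14.
P = 7.35×10^30 W.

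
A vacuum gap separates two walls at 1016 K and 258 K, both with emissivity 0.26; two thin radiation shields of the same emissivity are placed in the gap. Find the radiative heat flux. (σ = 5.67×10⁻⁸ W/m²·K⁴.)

Each of the 3 gaps contributes resistance (2/ε − 1) = 2/0.26 − 1 = 6.692; total = 20.08.
q = σ(T₁⁴ − T₂⁴) / 20.08 = 5.67×10⁻⁸ × 1.06×10^12 / 20.08 = 3000 W/m².

q ≈ 3000 W/m²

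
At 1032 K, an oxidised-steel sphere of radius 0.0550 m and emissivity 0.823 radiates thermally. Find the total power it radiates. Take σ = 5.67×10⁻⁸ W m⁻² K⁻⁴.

P ≈ 2010 W

A = 4πr² = 4π × (0.0550)² = 0.0380 m².
Stefan–Boltzmann: P = εσAT⁴ = 0.823 × 5.67×10⁻⁸ × 0.0380 × (1032)⁴ = 0.823 × 5.67×10⁻⁸ × 0.0380 × 1.13×10^12.
P = 2010 W.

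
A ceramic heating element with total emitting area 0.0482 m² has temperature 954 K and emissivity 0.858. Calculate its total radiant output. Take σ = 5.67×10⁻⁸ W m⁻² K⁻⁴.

P = εσAT⁴ = 0.858 × 5.67×10⁻⁸ × 0.0482 × (954)⁴ = 0.858 × 5.67×10⁻⁸ × 0.0482 × 8.28×10^11.
P = 1940 W.

P ≈ 1940 W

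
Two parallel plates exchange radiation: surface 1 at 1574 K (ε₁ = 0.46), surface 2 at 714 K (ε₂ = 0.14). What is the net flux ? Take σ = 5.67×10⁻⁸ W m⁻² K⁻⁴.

q ≈ 40100 W/m²

For two large parallel gray plates, q = σ(T₁⁴ − T₂⁴) / (1/ε₁ + 1/ε₂ − 1).
1/ε₁ + 1/ε₂ − 1 = 1/0.46 + 1/0.14 − 1 = 8.317.
T₁⁴ − T₂⁴ = 6.14×10^12 − 2.60×10^11 = 5.88×10^12 K⁴.
q = 5.67×10⁻⁸ × 5.88×10^12 / 8.317 = 40100 W/m².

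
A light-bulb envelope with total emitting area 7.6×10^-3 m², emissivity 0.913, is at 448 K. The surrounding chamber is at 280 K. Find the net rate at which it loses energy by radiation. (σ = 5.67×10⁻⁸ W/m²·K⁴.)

Q ≈ 13.4 W

Q = εσA(T⁴ − T_s⁴). T⁴ − T_s⁴ = (448)⁴ − (280)⁴ = 4.03×10^10 − 6.15×10^9 = 3.41×10^10 K⁴.
Q = 0.913 × 5.67×10⁻⁸ × 7.60×10^-3 × 3.41×10^10 = 13.4 W.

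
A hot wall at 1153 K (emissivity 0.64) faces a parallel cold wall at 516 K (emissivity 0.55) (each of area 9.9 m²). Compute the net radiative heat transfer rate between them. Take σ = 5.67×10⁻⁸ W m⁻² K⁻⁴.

For two large parallel gray plates, q = σ(T₁⁴ − T₂⁴) / (1/ε₁ + 1/ε₂ − 1).
1/ε₁ + 1/ε₂ − 1 = 1/0.64 + 1/0.55 − 1 = 2.381.
T₁⁴ − T₂⁴ = 1.77×10^12 − 7.09×10^10 = 1.70×10^12 K⁴.
q = 5.67×10⁻⁸ × 1.70×10^12 / 2.381 = 40400 W/m².
Q = q·A = 40400 × 9.9 = 4.00×10^5 W.

Q ≈ 4.00×10^5 W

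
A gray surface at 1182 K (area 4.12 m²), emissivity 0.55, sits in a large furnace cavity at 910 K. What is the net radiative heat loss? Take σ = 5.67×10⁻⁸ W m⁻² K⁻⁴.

Q = εσA(T⁴ − T_s⁴). T⁴ − T_s⁴ = (1182)⁴ − (910)⁴ = 1.95×10^12 − 6.86×10^11 = 1.27×10^12 K⁴.
Q = 0.55 × 5.67×10⁻⁸ × 4.12 × 1.27×10^12 = 1.63×10^5 W.

Q ≈ 1.63×10^5 W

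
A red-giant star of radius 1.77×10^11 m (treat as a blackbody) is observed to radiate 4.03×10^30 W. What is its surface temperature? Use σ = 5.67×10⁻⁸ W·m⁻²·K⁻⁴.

T ≈ 3670 K

A = 4πr² = 4π × (1.77×10^11)² = 3.94×10^23 m².
From P = σAT⁴, T = (P / σA)^(1/4) = (4.03×10^30 / (5.67×10⁻⁸ × 3.94×10^23))^(1/4).
T = (1.81×10^14)^(1/4) = 3670 K.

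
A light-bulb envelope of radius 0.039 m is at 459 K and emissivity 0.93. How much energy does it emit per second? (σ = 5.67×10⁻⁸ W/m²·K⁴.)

A = 4πr² = 4π × (0.039)² = 0.0191 m².
Stefan–Boltzmann: P = εσAT⁴ = 0.93 × 5.67×10⁻⁸ × 0.0191 × (459)⁴ = 0.93 × 5.67×10⁻⁸ × 0.0191 × 4.44×10^10.
P = 44.7 W.

P ≈ 44.7 W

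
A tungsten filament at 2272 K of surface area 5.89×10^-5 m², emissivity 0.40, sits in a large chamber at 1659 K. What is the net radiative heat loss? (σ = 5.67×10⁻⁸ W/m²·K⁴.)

Q = εσA(T⁴ − T_s⁴). T⁴ − T_s⁴ = (2272)⁴ − (1659)⁴ = 2.66×10^13 − 7.58×10^12 = 1.91×10^13 K⁴.
Q = 0.40 × 5.67×10⁻⁸ × 5.89×10^-5 × 1.91×10^13 = 25.5 W.

Q ≈ 25.5 W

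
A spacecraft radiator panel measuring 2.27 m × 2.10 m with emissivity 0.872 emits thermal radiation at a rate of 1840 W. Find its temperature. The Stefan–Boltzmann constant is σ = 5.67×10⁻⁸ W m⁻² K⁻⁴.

T ≈ 297 K

A = 2.27 × 2.10 = 4.77 m².
From P = εσAT⁴, T = (P / εσA)^(1/4) = (1840 / (0.872 × 5.67×10⁻⁸ × 4.77))^(1/4).
T = (7.81×10^9)^(1/4) = 297 K.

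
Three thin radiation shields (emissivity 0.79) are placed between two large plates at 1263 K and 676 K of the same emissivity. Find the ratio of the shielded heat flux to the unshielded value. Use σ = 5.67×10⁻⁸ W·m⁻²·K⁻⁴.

ratio ≈ 0.250

With N identical shields there are N+1 = 4 gaps in series, each with the same radiative resistance, so the flux falls to 1/(N+1) of its unshielded value.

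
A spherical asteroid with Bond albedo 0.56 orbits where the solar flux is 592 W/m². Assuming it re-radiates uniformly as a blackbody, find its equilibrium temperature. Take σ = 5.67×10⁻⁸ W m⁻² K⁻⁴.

T ≈ 184 K

Power absorbed = (1−a)S·πR²; power emitted = 4πR²σT⁴. Equating and cancelling πR²:
T = ((1−a)S / 4σ)^(1/4) = (260 / (4 × 5.67×10⁻⁸))^(1/4) = (1.15×10^9)^(1/4).
T = 184 K.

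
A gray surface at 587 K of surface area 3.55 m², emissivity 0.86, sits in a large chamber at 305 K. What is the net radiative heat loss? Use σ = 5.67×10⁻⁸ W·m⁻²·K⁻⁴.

Q ≈ 19100 W

Q = εσA(T⁴ − T_s⁴). T⁴ − T_s⁴ = (587)⁴ − (305)⁴ = 1.19×10^11 − 8.65×10^9 = 1.10×10^11 K⁴.
Q = 0.86 × 5.67×10⁻⁸ × 3.55 × 1.10×10^11 = 19100 W.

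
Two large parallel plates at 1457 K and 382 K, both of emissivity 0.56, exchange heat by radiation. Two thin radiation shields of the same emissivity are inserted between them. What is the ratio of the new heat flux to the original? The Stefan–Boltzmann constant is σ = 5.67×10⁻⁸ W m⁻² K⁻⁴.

ratio ≈ 0.333

With N identical shields there are N+1 = 3 gaps in series, each with the same radiative resistance, so the flux falls to 1/(N+1) of its unshielded value.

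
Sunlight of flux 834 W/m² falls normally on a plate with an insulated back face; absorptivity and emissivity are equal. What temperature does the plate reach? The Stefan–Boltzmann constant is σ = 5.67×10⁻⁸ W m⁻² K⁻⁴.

Absorbed flux αS = emitted flux εσT⁴ (one radiating face); with α = ε, T = (S/σ)^(1/4).
T = (834 / 5.67×10⁻⁸)^(1/4) = (1.47×10^10)^(1/4).
T = 348 K.

T ≈ 348 K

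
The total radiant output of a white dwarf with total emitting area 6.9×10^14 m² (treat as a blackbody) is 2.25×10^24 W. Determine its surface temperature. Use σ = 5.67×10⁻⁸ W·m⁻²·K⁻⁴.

From P = σAT⁴, T = (P / σA)^(1/4) = (2.25×10^24 / (5.67×10⁻⁸ × 6.90×10^14))^(1/4).
T = (5.75×10^16)^(1/4) = 15500 K.

T ≈ 15500 K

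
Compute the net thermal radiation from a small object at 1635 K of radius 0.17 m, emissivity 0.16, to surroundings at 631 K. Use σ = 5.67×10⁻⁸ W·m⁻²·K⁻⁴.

Q ≈ 23000 W

A = 4πr² = 4π × (0.17)² = 0.363 m².
Q = εσA(T⁴ − T_s⁴). T⁴ − T_s⁴ = (1635)⁴ − (631)⁴ = 7.15×10^12 − 1.59×10^11 = 6.99×10^12 K⁴.
Q = 0.16 × 5.67×10⁻⁸ × 0.363 × 6.99×10^12 = 23000 W.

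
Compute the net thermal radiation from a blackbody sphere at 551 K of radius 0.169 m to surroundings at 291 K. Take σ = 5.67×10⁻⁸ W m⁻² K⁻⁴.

Q ≈ 1730 W

A = 4πr² = 4π × (0.169)² = 0.359 m².
Q = σA(T⁴ − T_s⁴). T⁴ − T_s⁴ = (551)⁴ − (291)⁴ = 9.22×10^10 − 7.17×10^9 = 8.50×10^10 K⁴.
Q = 5.67×10⁻⁸ × 0.359 × 8.50×10^10 = 1730 W.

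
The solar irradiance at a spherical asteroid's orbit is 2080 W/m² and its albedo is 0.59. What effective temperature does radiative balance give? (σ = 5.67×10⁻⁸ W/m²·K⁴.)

T ≈ 248 K

Power absorbed = (1−a)S·πR²; power emitted = 4πR²σT⁴. Equating and cancelling πR²:
T = ((1−a)S / 4σ)^(1/4) = (853 / (4 × 5.67×10⁻⁸))^(1/4) = (3.76×10^9)^(1/4).
T = 248 K.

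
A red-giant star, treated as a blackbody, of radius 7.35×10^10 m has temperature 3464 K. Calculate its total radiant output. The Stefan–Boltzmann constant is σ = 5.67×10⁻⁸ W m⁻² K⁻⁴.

P ≈ 5.54×10^29 W

A = 4πr² = 4π × (7.35×10^10)² = 6.79×10^22 m².
P = σAT⁴ = 5.67×10⁻⁸ × 6.79×10^22 × (3464)⁴ = 5.67×10⁻⁸ × 6.79×10^22 × 1.44×10^14.
P = 5.54×10^29 W.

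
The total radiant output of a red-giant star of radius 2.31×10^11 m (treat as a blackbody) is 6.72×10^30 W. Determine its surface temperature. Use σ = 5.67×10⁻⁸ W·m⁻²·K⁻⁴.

T ≈ 3650 K

A = 4πr² = 4π × (2.31×10^11)² = 6.71×10^23 m².
From P = σAT⁴, T = (P / σA)^(1/4) = (6.72×10^30 / (5.67×10⁻⁸ × 6.71×10^23))^(1/4).
T = (1.77×10^14)^(1/4) = 3650 K.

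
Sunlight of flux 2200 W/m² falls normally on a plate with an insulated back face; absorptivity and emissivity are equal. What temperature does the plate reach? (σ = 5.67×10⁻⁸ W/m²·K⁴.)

Absorbed flux αS = emitted flux εσT⁴ (one radiating face); with α = ε, T = (S/σ)^(1/4).
T = (2200 / 5.67×10⁻⁸)^(1/4) = (3.88×10^10)^(1/4).
T = 444 K.

T ≈ 444 K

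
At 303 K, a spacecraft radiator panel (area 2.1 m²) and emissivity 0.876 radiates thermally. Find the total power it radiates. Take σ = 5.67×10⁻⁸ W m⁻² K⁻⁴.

P ≈ 879 W

Stefan–Boltzmann: P = εσAT⁴ = 0.876 × 5.67×10⁻⁸ × 2.10 × (303)⁴ = 0.876 × 5.67×10⁻⁸ × 2.10 × 8.43×10^9.
P = 879 W.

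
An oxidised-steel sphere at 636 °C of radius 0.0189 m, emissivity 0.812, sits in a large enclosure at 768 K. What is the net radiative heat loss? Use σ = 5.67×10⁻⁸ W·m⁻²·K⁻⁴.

Q ≈ 69.2 W

A = 4πr² = 4π × (0.0189)² = 4.49×10^-3 m².
Convert: 636 °C = 909 K.
Q = εσA(T⁴ − T_s⁴). T⁴ − T_s⁴ = (909)⁴ − (768)⁴ = 6.83×10^11 − 3.48×10^11 = 3.35×10^11 K⁴.
Q = 0.812 × 5.67×10⁻⁸ × 4.49×10^-3 × 3.35×10^11 = 69.2 W.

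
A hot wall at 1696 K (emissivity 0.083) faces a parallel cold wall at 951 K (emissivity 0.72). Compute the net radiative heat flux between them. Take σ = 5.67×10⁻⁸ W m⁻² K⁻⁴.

For two large parallel gray plates, q = σ(T₁⁴ − T₂⁴) / (1/ε₁ + 1/ε₂ − 1).
1/ε₁ + 1/ε₂ − 1 = 1/0.083 + 1/0.72 − 1 = 12.44.
T₁⁴ − T₂⁴ = 8.27×10^12 − 8.18×10^11 = 7.46×10^12 K⁴.
q = 5.67×10⁻⁸ × 7.46×10^12 / 12.44 = 34000 W/m².

q ≈ 34000 W/m²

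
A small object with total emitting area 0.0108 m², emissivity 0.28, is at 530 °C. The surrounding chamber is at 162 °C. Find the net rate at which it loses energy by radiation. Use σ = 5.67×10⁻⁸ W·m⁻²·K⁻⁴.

Q ≈ 65.2 W

Convert: 530 °C = 803 K; 162 °C = 435 K.
Q = εσA(T⁴ − T_s⁴). T⁴ − T_s⁴ = (803)⁴ − (435)⁴ = 4.16×10^11 − 3.58×10^10 = 3.80×10^11 K⁴.
Q = 0.28 × 5.67×10⁻⁸ × 0.0108 × 3.80×10^11 = 65.2 W.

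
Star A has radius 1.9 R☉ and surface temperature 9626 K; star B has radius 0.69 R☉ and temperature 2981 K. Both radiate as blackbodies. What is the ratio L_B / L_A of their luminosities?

L = 4πR²σT⁴ ∝ R²T⁴, so L_B/L_A = (0.69/1.9)² × (2981/9626)⁴ = 0.132 × 9.20×10^-3 = 1.21×10^-3.

L_B/L_A ≈ 1.21×10^-3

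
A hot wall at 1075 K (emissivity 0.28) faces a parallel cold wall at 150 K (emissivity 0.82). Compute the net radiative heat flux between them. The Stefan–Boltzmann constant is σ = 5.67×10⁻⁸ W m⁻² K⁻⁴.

q ≈ 20000 W/m²

For two large parallel gray plates, q = σ(T₁⁴ − T₂⁴) / (1/ε₁ + 1/ε₂ − 1).
1/ε₁ + 1/ε₂ − 1 = 1/0.28 + 1/0.82 − 1 = 3.791.
T₁⁴ − T₂⁴ = 1.34×10^12 − 5.06×10^8 = 1.33×10^12 K⁴.
q = 5.67×10⁻⁸ × 1.33×10^12 / 3.791 = 20000 W/m².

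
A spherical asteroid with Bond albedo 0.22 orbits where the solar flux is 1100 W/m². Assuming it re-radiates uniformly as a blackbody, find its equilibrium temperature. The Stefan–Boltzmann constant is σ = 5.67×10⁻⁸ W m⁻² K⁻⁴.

T ≈ 248 K

Power absorbed = (1−a)S·πR²; power emitted = 4πR²σT⁴. Equating and cancelling πR²:
T = ((1−a)S / 4σ)^(1/4) = (858 / (4 × 5.67×10⁻⁸))^(1/4) = (3.78×10^9)^(1/4).
T = 248 K.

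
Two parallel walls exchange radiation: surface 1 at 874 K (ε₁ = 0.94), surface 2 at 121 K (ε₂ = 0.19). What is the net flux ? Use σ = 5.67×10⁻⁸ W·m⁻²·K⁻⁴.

For two large parallel gray plates, q = σ(T₁⁴ − T₂⁴) / (1/ε₁ + 1/ε₂ − 1).
1/ε₁ + 1/ε₂ − 1 = 1/0.94 + 1/0.19 − 1 = 5.327.
T₁⁴ − T₂⁴ = 5.84×10^11 − 2.14×10^8 = 5.83×10^11 K⁴.
q = 5.67×10⁻⁸ × 5.83×10^11 / 5.327 = 6210 W/m².

q ≈ 6210 W/m²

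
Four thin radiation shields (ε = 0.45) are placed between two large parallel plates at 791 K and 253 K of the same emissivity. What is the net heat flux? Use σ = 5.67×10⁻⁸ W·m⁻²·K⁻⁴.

Each of the 5 gaps contributes resistance (2/ε − 1) = 2/0.45 − 1 = 3.444; total = 17.22.
q = σ(T₁⁴ − T₂⁴) / 17.22 = 5.67×10⁻⁸ × 3.87×10^11 / 17.22 = 1280 W/m².

q ≈ 1280 W/m²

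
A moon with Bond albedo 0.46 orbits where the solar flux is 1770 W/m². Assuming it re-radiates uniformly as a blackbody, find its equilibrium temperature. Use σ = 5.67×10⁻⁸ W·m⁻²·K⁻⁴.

Power absorbed = (1−a)S·πR²; power emitted = 4πR²σT⁴. Equating and cancelling πR²:
T = ((1−a)S / 4σ)^(1/4) = (956 / (4 × 5.67×10⁻⁸))^(1/4) = (4.21×10^9)^(1/4).
T = 255 K.

T ≈ 255 K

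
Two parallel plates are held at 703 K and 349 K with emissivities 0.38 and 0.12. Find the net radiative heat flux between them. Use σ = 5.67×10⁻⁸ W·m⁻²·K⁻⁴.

q ≈ 1310 W/m²

For two large parallel gray plates, q = σ(T₁⁴ − T₂⁴) / (1/ε₁ + 1/ε₂ − 1).
1/ε₁ + 1/ε₂ − 1 = 1/0.38 + 1/0.12 − 1 = 9.965.
T₁⁴ − T₂⁴ = 2.44×10^11 − 1.48×10^10 = 2.29×10^11 K⁴.
q = 5.67×10⁻⁸ × 2.29×10^11 / 9.965 = 1310 W/m².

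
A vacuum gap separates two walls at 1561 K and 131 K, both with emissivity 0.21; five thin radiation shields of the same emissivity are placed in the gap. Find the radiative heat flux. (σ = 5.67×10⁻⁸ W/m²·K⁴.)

q ≈ 6580 W/m²

Each of the 6 gaps contributes resistance (2/ε − 1) = 2/0.21 − 1 = 8.524; total = 51.14.
q = σ(T₁⁴ − T₂⁴) / 51.14 = 5.67×10⁻⁸ × 5.94×10^12 / 51.14 = 6580 W/m².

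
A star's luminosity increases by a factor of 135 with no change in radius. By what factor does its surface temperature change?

P ∝ T⁴ ⇒ T ∝ P^(1/4), so T scales by (135)^(1/4) = 3.41.

factor ≈ 3.41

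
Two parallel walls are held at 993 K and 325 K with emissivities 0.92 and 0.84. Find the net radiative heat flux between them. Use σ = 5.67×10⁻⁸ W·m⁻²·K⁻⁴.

For two large parallel gray plates, q = σ(T₁⁴ − T₂⁴) / (1/ε₁ + 1/ε₂ − 1).
1/ε₁ + 1/ε₂ − 1 = 1/0.92 + 1/0.84 − 1 = 1.277.
T₁⁴ − T₂⁴ = 9.72×10^11 − 1.12×10^10 = 9.61×10^11 K⁴.
q = 5.67×10⁻⁸ × 9.61×10^11 / 1.277 = 42700 W/m².

q ≈ 42700 W/m²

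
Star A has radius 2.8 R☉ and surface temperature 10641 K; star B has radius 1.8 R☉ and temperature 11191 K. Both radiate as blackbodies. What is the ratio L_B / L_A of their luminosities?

L_B/L_A ≈ 0.506

L = 4πR²σT⁴ ∝ R²T⁴, so L_B/L_A = (1.8/2.8)² × (11191/10641)⁴ = 0.413 × 1.22 = 0.506.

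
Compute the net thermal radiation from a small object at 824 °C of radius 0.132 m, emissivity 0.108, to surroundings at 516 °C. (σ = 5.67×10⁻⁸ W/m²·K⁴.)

A = 4πr² = 4π × (0.132)² = 0.219 m².
Convert: 824 °C = 1097 K; 516 °C = 789 K.
Q = εσA(T⁴ − T_s⁴). T⁴ − T_s⁴ = (1097)⁴ − (789)⁴ = 1.45×10^12 − 3.88×10^11 = 1.06×10^12 K⁴.
Q = 0.108 × 5.67×10⁻⁸ × 0.219 × 1.06×10^12 = 1420 W.

Q ≈ 1420 W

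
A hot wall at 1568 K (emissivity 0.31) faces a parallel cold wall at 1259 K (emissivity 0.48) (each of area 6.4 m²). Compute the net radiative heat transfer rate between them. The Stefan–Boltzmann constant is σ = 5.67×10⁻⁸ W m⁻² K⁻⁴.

For two large parallel gray plates, q = σ(T₁⁴ − T₂⁴) / (1/ε₁ + 1/ε₂ − 1).
1/ε₁ + 1/ε₂ − 1 = 1/0.31 + 1/0.48 − 1 = 4.309.
T₁⁴ − T₂⁴ = 6.04×10^12 − 2.51×10^12 = 3.53×10^12 K⁴.
q = 5.67×10⁻⁸ × 3.53×10^12 / 4.309 = 46500 W/m².
Q = q·A = 46500 × 6.4 = 2.97×10^5 W.

Q ≈ 2.97×10^5 W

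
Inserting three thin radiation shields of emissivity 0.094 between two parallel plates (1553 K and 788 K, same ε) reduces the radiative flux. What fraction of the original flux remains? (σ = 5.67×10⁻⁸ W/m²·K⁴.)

With N identical shields there are N+1 = 4 gaps in series, each with the same radiative resistance, so the flux falls to 1/(N+1) of its unshielded value.

ratio ≈ 0.250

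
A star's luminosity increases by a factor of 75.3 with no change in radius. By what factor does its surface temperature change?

factor ≈ 2.95

P ∝ T⁴ ⇒ T ∝ P^(1/4), so T scales by (75.3)^(1/4) = 2.95.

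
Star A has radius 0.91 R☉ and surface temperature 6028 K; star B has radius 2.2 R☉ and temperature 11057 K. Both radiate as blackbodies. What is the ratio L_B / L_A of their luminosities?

L = 4πR²σT⁴ ∝ R²T⁴, so L_B/L_A = (2.2/0.91)² × (11057/6028)⁴ = 5.84 × 11.3 = 66.2.

L_B/L_A ≈ 66.2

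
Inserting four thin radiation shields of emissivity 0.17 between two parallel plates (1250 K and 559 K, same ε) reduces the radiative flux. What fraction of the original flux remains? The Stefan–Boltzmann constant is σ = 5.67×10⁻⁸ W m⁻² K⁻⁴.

ratio ≈ 0.200

With N identical shields there are N+1 = 5 gaps in series, each with the same radiative resistance, so the flux falls to 1/(N+1) of its unshielded value.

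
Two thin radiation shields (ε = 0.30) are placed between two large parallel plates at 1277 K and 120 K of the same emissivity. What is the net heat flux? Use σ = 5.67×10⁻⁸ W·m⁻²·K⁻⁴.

q ≈ 8870 W/m²

Each of the 3 gaps contributes resistance (2/ε − 1) = 2/0.30 − 1 = 5.667; total = 17.00.
q = σ(T₁⁴ − T₂⁴) / 17.00 = 5.67×10⁻⁸ × 2.66×10^12 / 17.00 = 8870 W/m².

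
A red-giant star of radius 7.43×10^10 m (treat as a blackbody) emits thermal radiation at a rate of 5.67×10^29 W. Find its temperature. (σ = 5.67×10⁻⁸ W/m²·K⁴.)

A = 4πr² = 4π × (7.43×10^10)² = 6.94×10^22 m².
From P = σAT⁴, T = (P / σA)^(1/4) = (5.67×10^29 / (5.67×10⁻⁸ × 6.94×10^22))^(1/4).
T = (1.44×10^14)^(1/4) = 3460 K.

T ≈ 3460 K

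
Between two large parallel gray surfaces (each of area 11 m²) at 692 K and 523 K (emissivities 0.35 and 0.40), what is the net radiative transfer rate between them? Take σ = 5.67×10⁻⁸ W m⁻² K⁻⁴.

For two large parallel gray plates, q = σ(T₁⁴ − T₂⁴) / (1/ε₁ + 1/ε₂ − 1).
1/ε₁ + 1/ε₂ − 1 = 1/0.35 + 1/0.40 − 1 = 4.357.
T₁⁴ − T₂⁴ = 2.29×10^11 − 7.48×10^10 = 1.54×10^11 K⁴.
q = 5.67×10⁻⁸ × 1.54×10^11 / 4.357 = 2010 W/m².
Q = q·A = 2010 × 11 = 22100 W.

Q ≈ 22100 W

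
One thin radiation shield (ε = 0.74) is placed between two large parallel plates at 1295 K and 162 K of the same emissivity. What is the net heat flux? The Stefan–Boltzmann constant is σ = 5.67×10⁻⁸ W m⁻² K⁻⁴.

Each of the 2 gaps contributes resistance (2/ε − 1) = 2/0.74 − 1 = 1.703; total = 3.405.
q = σ(T₁⁴ − T₂⁴) / 3.405 = 5.67×10⁻⁸ × 2.81×10^12 / 3.405 = 46800 W/m².

q ≈ 46800 W/m²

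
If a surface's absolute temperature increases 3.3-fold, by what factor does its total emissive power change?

factor ≈ 119

P ∝ T⁴, so the power scales as (3.3)⁴ = 119.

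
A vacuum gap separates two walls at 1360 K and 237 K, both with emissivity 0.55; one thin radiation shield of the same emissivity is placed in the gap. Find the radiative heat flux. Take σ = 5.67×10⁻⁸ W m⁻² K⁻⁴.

q ≈ 36800 W/m²

Each of the 2 gaps contributes resistance (2/ε − 1) = 2/0.55 − 1 = 2.636; total = 5.273.
q = σ(T₁⁴ − T₂⁴) / 5.273 = 5.67×10⁻⁸ × 3.42×10^12 / 5.273 = 36800 W/m².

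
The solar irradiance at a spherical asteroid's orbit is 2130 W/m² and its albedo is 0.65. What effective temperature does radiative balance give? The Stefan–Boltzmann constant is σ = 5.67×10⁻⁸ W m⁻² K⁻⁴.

Power absorbed = (1−a)S·πR²; power emitted = 4πR²σT⁴. Equating and cancelling πR²:
T = ((1−a)S / 4σ)^(1/4) = (746 / (4 × 5.67×10⁻⁸))^(1/4) = (3.29×10^9)^(1/4).
T = 239 K.

T ≈ 239 K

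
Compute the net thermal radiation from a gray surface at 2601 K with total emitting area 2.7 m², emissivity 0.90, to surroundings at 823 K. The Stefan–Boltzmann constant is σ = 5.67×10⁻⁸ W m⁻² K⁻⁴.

Q ≈ 6.24×10^6 W

Q = εσA(T⁴ − T_s⁴). T⁴ − T_s⁴ = (2601)⁴ − (823)⁴ = 4.58×10^13 − 4.59×10^11 = 4.53×10^13 K⁴.
Q = 0.90 × 5.67×10⁻⁸ × 2.70 × 4.53×10^13 = 6.24×10^6 W.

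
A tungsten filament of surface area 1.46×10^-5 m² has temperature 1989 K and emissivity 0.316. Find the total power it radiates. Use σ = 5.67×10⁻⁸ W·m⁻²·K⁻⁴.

P = εσAT⁴ = 0.316 × 5.67×10⁻⁸ × 1.46×10^-5 × (1989)⁴ = 0.316 × 5.67×10⁻⁸ × 1.46×10^-5 × 1.57×10^13.
P = 4.09 W.

P ≈ 4.09 W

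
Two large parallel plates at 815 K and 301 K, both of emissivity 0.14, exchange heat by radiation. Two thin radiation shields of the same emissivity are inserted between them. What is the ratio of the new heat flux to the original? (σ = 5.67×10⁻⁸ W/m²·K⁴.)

ratio ≈ 0.333

With N identical shields there are N+1 = 3 gaps in series, each with the same radiative resistance, so the flux falls to 1/(N+1) of its unshielded value.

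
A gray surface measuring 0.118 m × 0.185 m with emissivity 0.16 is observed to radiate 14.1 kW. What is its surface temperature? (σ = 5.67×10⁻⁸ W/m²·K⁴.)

A = 0.118 × 0.185 = 0.0218 m².
From P = εσAT⁴, T = (P / εσA)^(1/4) = (14100 / (0.16 × 5.67×10⁻⁸ × 0.0218))^(1/4).
T = (7.12×10^13)^(1/4) = 2900 K.

T ≈ 2900 K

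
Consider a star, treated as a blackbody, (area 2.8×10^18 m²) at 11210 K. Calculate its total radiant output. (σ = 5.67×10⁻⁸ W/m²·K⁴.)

P ≈ 2.51×10^27 W

P = σAT⁴ = 5.67×10⁻⁸ × 2.80×10^18 × (11210)⁴ = 5.67×10⁻⁸ × 2.80×10^18 × 1.58×10^16.
P = 2.51×10^27 W.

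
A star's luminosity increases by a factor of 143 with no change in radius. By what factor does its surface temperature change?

P ∝ T⁴ ⇒ T ∝ P^(1/4), so T scales by (143)^(1/4) = 3.46.

factor ≈ 3.46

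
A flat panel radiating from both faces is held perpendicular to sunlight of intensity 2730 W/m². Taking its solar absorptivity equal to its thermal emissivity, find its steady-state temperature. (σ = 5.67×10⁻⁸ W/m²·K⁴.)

T ≈ 394 K

Absorbed flux αS = emitted flux 2εσT⁴ per unit area; with α = ε this gives T = (S/2σ)^(1/4).
T = (2730 / (2 × 5.67×10⁻⁸))^(1/4) = (2.41×10^10)^(1/4).
T = 394 K.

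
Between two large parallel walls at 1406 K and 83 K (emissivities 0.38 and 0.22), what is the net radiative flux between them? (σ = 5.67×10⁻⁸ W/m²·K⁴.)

For two large parallel gray plates, q = σ(T₁⁴ − T₂⁴) / (1/ε₁ + 1/ε₂ − 1).
1/ε₁ + 1/ε₂ − 1 = 1/0.38 + 1/0.22 − 1 = 6.177.
T₁⁴ − T₂⁴ = 3.91×10^12 − 4.75×10^7 = 3.91×10^12 K⁴.
q = 5.67×10⁻⁸ × 3.91×10^12 / 6.177 = 35900 W/m².

q ≈ 35900 W/m²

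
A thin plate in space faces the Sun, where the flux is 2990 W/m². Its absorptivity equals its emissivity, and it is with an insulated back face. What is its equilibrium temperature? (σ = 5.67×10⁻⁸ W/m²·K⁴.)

T ≈ 479 K

Absorbed flux αS = emitted flux εσT⁴ (one radiating face); with α = ε, T = (S/σ)^(1/4).
T = (2990 / 5.67×10⁻⁸)^(1/4) = (5.27×10^10)^(1/4).
T = 479 K.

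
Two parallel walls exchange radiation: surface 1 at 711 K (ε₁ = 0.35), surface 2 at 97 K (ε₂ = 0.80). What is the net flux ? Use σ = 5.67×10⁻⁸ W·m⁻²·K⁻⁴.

q ≈ 4660 W/m²

For two large parallel gray plates, q = σ(T₁⁴ − T₂⁴) / (1/ε₁ + 1/ε₂ − 1).
1/ε₁ + 1/ε₂ − 1 = 1/0.35 + 1/0.80 − 1 = 3.107.
T₁⁴ − T₂⁴ = 2.56×10^11 − 8.85×10^7 = 2.55×10^11 K⁴.
q = 5.67×10⁻⁸ × 2.55×10^11 / 3.107 = 4660 W/m².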